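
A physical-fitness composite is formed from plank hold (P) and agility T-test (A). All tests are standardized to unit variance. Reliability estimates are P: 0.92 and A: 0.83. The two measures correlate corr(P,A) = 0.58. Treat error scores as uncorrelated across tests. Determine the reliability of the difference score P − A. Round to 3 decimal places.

Var(P−A) = 1 + 1 − 2·0.58 = 2 − 1.16 = 0.84.
Under uncorrelated errors the observed covariances equal the true-score covariances, so only the own-variance terms attenuate.
True-score variance = [0.92 + 0.83] − 1.16 = 1.75 − 1.16 = 0.59.
Reliability = 0.59 / 0.84 = 0.702.

0.702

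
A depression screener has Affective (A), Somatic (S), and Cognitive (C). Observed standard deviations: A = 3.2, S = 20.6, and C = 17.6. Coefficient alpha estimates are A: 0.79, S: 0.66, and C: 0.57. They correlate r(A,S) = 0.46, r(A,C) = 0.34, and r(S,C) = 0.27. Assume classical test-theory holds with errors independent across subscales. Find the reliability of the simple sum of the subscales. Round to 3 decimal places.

0.731

Var(A+S+C) = 3.2² + 20.6² + 17.6² + 2·[3.2·20.6·0.46 + 3.2·17.6·0.34 + 20.6·17.6·0.27] = 744.36 + 294.726 = 1039.09.
Because errors are independent across components, Cov(Tᵢ,Tⱼ) = Cov(Xᵢ,Xⱼ); the off-diagonal part of the true-score variance is the same as above.
True-score variance = [3.2²·0.79 + 20.6²·0.66 + 17.6²·0.57] + 294.726 = 464.73 + 294.726 = 759.457.
Reliability = 759.457 / 1039.09 = 0.731.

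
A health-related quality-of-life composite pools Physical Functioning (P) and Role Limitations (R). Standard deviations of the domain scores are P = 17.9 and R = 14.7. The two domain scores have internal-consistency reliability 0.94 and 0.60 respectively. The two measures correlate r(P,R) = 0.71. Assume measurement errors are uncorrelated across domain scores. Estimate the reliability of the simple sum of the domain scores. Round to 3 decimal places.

0.884

Var(P+R) = 17.9² + 14.7² + 2·[17.9·14.7·0.71] = 536.5 + 373.645 = 910.145.
Under uncorrelated errors the observed covariances equal the true-score covariances, so only the own-variance terms attenuate.
True-score variance = [17.9²·0.94 + 14.7²·0.60] + 373.645 = 430.839 + 373.645 = 804.484.
Reliability = 804.484 / 910.145 = 0.884.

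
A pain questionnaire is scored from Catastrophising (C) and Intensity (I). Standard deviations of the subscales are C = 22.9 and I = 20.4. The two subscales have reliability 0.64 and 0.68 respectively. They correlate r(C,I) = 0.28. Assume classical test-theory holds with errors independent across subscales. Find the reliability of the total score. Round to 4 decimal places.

0.7322

Var(C+I) = 22.9² + 20.4² + 2·[22.9·20.4·0.28] = 940.57 + 261.61 = 1202.18.
With uncorrelated errors the cross-covariances are all true-score covariance, so they carry over unchanged; only the diagonal terms shrink to ρᵢσᵢ².
True-score variance = [22.9²·0.64 + 20.4²·0.68] + 261.61 = 618.611 + 261.61 = 880.221.
Reliability = 880.221 / 1202.18 = 0.7322.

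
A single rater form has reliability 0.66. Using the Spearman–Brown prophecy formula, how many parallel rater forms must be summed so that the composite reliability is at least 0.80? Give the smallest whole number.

3

k ≥ ρ*(1−ρ₁)/(ρ₁(1−ρ*)) = 0.80·0.34 / (0.66·0.20) = 2.061.
Smallest integer k = 3.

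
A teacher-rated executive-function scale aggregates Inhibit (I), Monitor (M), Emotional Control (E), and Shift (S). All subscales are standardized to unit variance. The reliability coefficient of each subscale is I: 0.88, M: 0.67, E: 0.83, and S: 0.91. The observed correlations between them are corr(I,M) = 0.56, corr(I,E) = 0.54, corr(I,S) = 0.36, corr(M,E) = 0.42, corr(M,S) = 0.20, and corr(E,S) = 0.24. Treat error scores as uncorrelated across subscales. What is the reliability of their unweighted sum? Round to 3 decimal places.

Var(I+M+E+S) = 4 + 2·[0.56 + 0.54 + 0.36 + 0.42 + 0.20 + 0.24] = 4 + 4.64 = 8.64.
Under uncorrelated errors the observed covariances equal the true-score covariances, so only the own-variance terms attenuate.
True-score variance = [0.88 + 0.67 + 0.83 + 0.91] + 4.64 = 3.29 + 4.64 = 7.93.
Reliability = 7.93 / 8.64 = 0.918.

0.918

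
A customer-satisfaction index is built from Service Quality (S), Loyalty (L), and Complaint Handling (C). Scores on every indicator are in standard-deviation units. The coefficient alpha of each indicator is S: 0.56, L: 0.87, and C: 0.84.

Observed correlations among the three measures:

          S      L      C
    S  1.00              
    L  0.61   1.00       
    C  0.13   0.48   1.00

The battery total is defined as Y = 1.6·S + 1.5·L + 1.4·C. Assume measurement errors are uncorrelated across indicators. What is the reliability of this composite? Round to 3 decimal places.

Var(Y) = 1.6² + 1.5² + 1.4² + 2·[2.4·0.61 + 2.24·0.13 + 2.1·0.48] = 6.77 + 5.5264 = 12.2964.
Under uncorrelated errors the observed covariances equal the true-score covariances, so only the own-variance terms attenuate.
True-score variance = [1.6²·0.56 + 1.5²·0.87 + 1.4²·0.84] + 5.5264 = 5.0375 + 5.5264 = 10.5639.
Reliability = 10.5639 / 12.2964 = 0.859.

0.859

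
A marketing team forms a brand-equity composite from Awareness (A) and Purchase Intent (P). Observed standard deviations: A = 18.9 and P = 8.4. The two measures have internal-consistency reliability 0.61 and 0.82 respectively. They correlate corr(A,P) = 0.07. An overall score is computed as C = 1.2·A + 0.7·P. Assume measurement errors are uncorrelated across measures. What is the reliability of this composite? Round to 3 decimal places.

0.636

Var(C) = 1.2²·18.9² + 0.7²·8.4² + 2·[0.84·18.9·8.4·0.07] = 548.957 + 18.6702 = 567.627.
Under uncorrelated errors the observed covariances equal the true-score covariances, so only the own-variance terms attenuate.
True-score variance = [1.2²·18.9²·0.61 + 0.7²·8.4²·0.82] + 18.6702 = 342.124 + 18.6702 = 360.794.
Reliability = 360.794 / 567.627 = 0.636.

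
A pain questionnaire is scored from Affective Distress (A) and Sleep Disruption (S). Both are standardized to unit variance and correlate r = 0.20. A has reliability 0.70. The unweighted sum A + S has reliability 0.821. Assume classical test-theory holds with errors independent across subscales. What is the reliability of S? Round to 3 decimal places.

0.870

Var(A+S) = 2 + 2·0.20 = 2.400.
True-score variance = ρ_A + ρ_S + 2·0.20, so 0.821 = (0.70 + ρ_S + 0.40) / 2.400.
ρ_S = 0.821·2.400 − 0.70 − 0.40 = 0.870.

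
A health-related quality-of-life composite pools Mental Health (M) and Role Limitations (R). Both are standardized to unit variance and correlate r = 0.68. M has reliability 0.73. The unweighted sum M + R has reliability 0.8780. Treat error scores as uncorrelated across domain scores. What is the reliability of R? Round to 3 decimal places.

Var(M+R) = 2 + 2·0.68 = 3.360.
True-score variance = ρ_M + ρ_R + 2·0.68, so 0.8780 = (0.73 + ρ_R + 1.36) / 3.360.
ρ_R = 0.8780·3.360 − 0.73 − 1.36 = 0.860.

0.860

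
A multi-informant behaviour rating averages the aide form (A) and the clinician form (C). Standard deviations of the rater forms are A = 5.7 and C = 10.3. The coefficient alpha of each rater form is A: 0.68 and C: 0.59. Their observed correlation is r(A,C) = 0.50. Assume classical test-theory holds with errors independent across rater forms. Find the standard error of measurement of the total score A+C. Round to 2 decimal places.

7.34

Var(total) = 138.58 + 58.71 = 197.29.
True-score variance = 84.6863 + 58.71 = 143.396, so reliability = 0.7268.
Error variance = 197.29 − 143.396 = 53.8937; SEM = √53.8937 = 7.34.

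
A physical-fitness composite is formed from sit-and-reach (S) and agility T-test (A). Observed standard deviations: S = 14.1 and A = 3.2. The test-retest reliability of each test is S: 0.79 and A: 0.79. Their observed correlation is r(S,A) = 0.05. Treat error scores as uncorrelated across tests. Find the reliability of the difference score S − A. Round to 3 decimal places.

Var(S−A) = 14.1² + 3.2² − 2·14.1·3.2·0.05 = 209.05 − 4.512 = 204.538.
With uncorrelated errors the cross-covariances are all true-score covariance, so they carry over unchanged; only the diagonal terms shrink to ρᵢσᵢ².
True-score variance = [14.1²·0.79 + 3.2²·0.79] − 4.512 = 165.149 − 4.512 = 160.637.
Reliability = 160.637 / 204.538 = 0.785.

0.785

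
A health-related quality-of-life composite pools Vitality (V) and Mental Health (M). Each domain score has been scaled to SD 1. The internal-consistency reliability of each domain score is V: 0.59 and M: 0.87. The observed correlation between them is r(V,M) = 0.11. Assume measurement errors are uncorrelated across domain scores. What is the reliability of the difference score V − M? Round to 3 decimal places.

0.697

Var(V−M) = 1 + 1 − 2·0.11 = 2 − 0.22 = 1.78.
Under uncorrelated errors the observed covariances equal the true-score covariances, so only the own-variance terms attenuate.
True-score variance = [0.59 + 0.87] − 0.22 = 1.46 − 0.22 = 1.24.
Reliability = 1.24 / 1.78 = 0.697.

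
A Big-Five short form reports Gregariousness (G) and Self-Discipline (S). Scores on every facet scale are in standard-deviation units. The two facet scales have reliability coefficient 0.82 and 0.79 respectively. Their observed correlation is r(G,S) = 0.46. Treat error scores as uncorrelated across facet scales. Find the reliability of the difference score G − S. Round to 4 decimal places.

0.6389

Var(G−S) = 1 + 1 − 2·0.46 = 2 − 0.92 = 1.08.
With uncorrelated errors the cross-covariances are all true-score covariance, so they carry over unchanged; only the diagonal terms shrink to ρᵢσᵢ².
True-score variance = [0.82 + 0.79] − 0.92 = 1.61 − 0.92 = 0.69.
Reliability = 0.69 / 1.08 = 0.6389.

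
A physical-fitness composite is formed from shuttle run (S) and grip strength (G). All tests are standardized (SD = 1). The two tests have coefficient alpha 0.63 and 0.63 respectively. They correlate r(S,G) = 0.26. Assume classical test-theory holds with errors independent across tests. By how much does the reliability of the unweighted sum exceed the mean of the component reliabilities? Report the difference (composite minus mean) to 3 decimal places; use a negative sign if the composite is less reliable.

Var(sum) = 2 + 0.52 = 2.52; true-score variance = 1.26 + 0.52 = 1.78; composite reliability = 0.7063.
Mean component reliability = 0.6300.
Difference = 0.7063 − 0.6300 = 0.076.

0.076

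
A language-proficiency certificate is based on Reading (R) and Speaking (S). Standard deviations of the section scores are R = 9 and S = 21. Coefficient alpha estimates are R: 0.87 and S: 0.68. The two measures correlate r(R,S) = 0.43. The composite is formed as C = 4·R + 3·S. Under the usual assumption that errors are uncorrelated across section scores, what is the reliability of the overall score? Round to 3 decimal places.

Var(C) = 4²·9² + 3²·21² + 2·[12·9·21·0.43] = 5265 + 1950.48 = 7215.48.
With uncorrelated errors the cross-covariances are all true-score covariance, so they carry over unchanged; only the diagonal terms shrink to ρᵢσᵢ².
True-score variance = [4²·9²·0.87 + 3²·21²·0.68] + 1950.48 = 3826.44 + 1950.48 = 5776.92.
Reliability = 5776.92 / 7215.48 = 0.801.

0.801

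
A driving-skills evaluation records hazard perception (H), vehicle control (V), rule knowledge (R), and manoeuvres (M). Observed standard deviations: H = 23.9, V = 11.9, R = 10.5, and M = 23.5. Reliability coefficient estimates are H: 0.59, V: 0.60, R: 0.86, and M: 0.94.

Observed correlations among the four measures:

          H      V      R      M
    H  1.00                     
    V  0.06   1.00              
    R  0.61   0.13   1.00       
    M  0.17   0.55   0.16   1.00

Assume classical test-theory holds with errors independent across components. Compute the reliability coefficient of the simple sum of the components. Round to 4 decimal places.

Var(H+V+R+M) = 23.9² + 11.9² + 10.5² + 23.5² + 2·[23.9·11.9·0.06 + 23.9·10.5·0.61 + 23.9·23.5·0.17 + 11.9·10.5·0.13 + 11.9·23.5·0.55 + 10.5·23.5·0.16] = 1375.32 + 950.311 = 2325.63.
With uncorrelated errors the cross-covariances are all true-score covariance, so they carry over unchanged; only the diagonal terms shrink to ρᵢσᵢ².
True-score variance = [23.9²·0.59 + 11.9²·0.60 + 10.5²·0.86 + 23.5²·0.94] + 950.311 = 1035.91 + 950.311 = 1986.22.
Reliability = 1986.22 / 2325.63 = 0.8541.

0.8541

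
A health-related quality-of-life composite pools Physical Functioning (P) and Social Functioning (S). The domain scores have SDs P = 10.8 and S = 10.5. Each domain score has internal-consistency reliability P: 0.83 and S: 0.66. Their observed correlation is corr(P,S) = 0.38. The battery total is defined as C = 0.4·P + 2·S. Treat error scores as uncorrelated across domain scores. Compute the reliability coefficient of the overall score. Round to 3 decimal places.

0.710

Var(C) = 0.4²·10.8² + 2²·10.5² + 2·[0.8·10.8·10.5·0.38] = 459.662 + 68.9472 = 528.61.
Under uncorrelated errors the observed covariances equal the true-score covariances, so only the own-variance terms attenuate.
True-score variance = [0.4²·10.8²·0.83 + 2²·10.5²·0.66] + 68.9472 = 306.55 + 68.9472 = 375.497.
Reliability = 375.497 / 528.61 = 0.710.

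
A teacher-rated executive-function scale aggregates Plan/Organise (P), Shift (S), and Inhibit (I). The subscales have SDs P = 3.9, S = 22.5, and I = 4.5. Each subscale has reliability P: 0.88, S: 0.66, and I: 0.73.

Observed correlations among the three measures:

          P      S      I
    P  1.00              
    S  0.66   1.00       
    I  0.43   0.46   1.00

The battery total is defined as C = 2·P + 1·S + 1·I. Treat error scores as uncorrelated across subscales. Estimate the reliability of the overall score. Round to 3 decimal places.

0.804

Var(C) = 2²·3.9² + 22.5² + 4.5² + 2·[2·3.9·22.5·0.66 + 2·3.9·4.5·0.43 + 22.5·4.5·0.46] = 587.34 + 354.996 = 942.336.
Because errors are independent across components, Cov(Tᵢ,Tⱼ) = Cov(Xᵢ,Xⱼ); the off-diagonal part of the true-score variance is the same as above.
True-score variance = [2²·3.9²·0.88 + 22.5²·0.66 + 4.5²·0.73] + 354.996 = 402.447 + 354.996 = 757.443.
Reliability = 757.443 / 942.336 = 0.804.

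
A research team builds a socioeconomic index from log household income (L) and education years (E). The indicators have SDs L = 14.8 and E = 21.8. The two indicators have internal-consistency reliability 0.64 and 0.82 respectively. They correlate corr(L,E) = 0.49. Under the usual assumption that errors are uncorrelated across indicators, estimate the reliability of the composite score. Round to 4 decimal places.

Var(L+E) = 14.8² + 21.8² + 2·[14.8·21.8·0.49] = 694.28 + 316.187 = 1010.47.
Because errors are independent across components, Cov(Tᵢ,Tⱼ) = Cov(Xᵢ,Xⱼ); the off-diagonal part of the true-score variance is the same as above.
True-score variance = [14.8²·0.64 + 21.8²·0.82] + 316.187 = 529.882 + 316.187 = 846.07.
Reliability = 846.07 / 1010.47 = 0.8373.

0.8373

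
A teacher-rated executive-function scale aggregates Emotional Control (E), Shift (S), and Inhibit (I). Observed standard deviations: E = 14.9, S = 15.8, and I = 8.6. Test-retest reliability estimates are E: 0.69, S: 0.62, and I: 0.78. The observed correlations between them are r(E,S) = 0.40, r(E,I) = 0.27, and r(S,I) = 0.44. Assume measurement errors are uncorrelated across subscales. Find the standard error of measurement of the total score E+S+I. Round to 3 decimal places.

Var(total) = 545.61 + 377.106 = 922.716.
True-score variance = 365.653 + 377.106 = 742.759, so reliability = 0.8050.
Error variance = 922.716 − 742.759 = 179.957; SEM = √179.957 = 13.415.

13.415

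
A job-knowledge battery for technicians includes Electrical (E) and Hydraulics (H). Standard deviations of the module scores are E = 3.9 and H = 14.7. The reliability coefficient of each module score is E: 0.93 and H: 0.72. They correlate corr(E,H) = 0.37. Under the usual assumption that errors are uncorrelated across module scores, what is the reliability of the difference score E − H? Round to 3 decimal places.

0.674

Var(E−H) = 3.9² + 14.7² − 2·3.9·14.7·0.37 = 231.3 − 42.4242 = 188.876.
Because errors are independent across components, Cov(Tᵢ,Tⱼ) = Cov(Xᵢ,Xⱼ); the off-diagonal part of the true-score variance is the same as above.
True-score variance = [3.9²·0.93 + 14.7²·0.72] − 42.4242 = 169.73 − 42.4242 = 127.306.
Reliability = 127.306 / 188.876 = 0.674.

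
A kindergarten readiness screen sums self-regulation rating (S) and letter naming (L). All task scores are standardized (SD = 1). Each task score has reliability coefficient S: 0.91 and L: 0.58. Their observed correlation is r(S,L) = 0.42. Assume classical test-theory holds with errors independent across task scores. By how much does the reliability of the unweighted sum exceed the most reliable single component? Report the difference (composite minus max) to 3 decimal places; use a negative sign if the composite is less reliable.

Var(sum) = 2 + 0.84 = 2.84; true-score variance = 1.49 + 0.84 = 2.33; composite reliability = 0.8204.
Max component reliability = 0.9100.
Difference = 0.8204 − 0.9100 = -0.090.

-0.090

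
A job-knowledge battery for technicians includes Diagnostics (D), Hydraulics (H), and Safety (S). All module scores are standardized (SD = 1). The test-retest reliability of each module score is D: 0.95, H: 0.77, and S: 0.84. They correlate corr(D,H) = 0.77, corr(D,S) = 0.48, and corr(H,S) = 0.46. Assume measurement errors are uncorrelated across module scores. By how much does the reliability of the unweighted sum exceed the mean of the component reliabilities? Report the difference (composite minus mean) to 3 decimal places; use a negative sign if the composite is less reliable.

Var(sum) = 3 + 3.42 = 6.42; true-score variance = 2.56 + 3.42 = 5.98; composite reliability = 0.9315.
Mean component reliability = 0.8533.
Difference = 0.9315 − 0.8533 = 0.078.

0.078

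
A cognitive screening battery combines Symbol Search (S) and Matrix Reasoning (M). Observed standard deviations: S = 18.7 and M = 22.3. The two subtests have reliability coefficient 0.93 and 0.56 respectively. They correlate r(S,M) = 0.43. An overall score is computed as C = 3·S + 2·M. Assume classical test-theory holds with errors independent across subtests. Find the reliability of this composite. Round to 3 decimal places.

Var(C) = 3²·18.7² + 2²·22.3² + 2·[6·18.7·22.3·0.43] = 5136.37 + 2151.77 = 7288.14.
With uncorrelated errors the cross-covariances are all true-score covariance, so they carry over unchanged; only the diagonal terms shrink to ρᵢσᵢ².
True-score variance = [3²·18.7²·0.93 + 2²·22.3²·0.56] + 2151.77 = 4040.83 + 2151.77 = 6192.61.
Reliability = 6192.61 / 7288.14 = 0.850.

0.850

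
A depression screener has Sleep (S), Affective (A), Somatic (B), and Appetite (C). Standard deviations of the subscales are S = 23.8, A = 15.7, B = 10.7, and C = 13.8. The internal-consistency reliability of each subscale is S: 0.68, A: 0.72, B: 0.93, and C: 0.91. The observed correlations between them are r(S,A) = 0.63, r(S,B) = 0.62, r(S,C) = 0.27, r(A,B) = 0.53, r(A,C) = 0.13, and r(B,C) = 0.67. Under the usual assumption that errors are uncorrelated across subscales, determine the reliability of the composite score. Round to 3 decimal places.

Var(S+A+B+C) = 23.8² + 15.7² + 10.7² + 13.8² + 2·[23.8·15.7·0.63 + 23.8·10.7·0.62 + 23.8·13.8·0.27 + 15.7·10.7·0.53 + 15.7·13.8·0.13 + 10.7·13.8·0.67] = 1117.86 + 1396.21 = 2514.07.
Because errors are independent across components, Cov(Tᵢ,Tⱼ) = Cov(Xᵢ,Xⱼ); the off-diagonal part of the true-score variance is the same as above.
True-score variance = [23.8²·0.68 + 15.7²·0.72 + 10.7²·0.93 + 13.8²·0.91] + 1396.21 = 842.428 + 1396.21 = 2238.64.
Reliability = 2238.64 / 2514.07 = 0.890.

0.890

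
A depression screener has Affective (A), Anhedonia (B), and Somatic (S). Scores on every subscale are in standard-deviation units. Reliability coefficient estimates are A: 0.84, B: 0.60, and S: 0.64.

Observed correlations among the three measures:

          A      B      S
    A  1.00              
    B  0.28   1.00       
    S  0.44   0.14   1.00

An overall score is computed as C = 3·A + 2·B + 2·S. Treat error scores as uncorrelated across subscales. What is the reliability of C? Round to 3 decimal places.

0.833

Var(C) = 3² + 2² + 2² + 2·[6·0.28 + 6·0.44 + 4·0.14] = 17 + 9.76 = 26.76.
Under uncorrelated errors the observed covariances equal the true-score covariances, so only the own-variance terms attenuate.
True-score variance = [3²·0.84 + 2²·0.60 + 2²·0.64] + 9.76 = 12.52 + 9.76 = 22.28.
Reliability = 22.28 / 26.76 = 0.833.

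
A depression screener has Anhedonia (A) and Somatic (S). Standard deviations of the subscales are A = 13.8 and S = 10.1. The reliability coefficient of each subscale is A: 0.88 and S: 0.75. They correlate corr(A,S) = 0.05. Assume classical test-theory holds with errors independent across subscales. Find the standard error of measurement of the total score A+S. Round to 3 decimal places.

6.954

Var(total) = 292.45 + 13.938 = 306.388.
True-score variance = 244.095 + 13.938 = 258.033, so reliability = 0.8422.
Error variance = 306.388 − 258.033 = 48.3553; SEM = √48.3553 = 6.954.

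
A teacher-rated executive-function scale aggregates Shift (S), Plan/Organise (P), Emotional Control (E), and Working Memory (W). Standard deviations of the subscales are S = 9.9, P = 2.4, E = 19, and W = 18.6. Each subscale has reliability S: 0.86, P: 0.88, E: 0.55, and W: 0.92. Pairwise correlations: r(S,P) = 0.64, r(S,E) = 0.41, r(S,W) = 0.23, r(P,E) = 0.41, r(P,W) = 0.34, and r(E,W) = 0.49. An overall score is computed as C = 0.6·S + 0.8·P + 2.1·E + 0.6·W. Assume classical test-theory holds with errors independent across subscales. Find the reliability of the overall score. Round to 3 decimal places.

0.708

Var(C) = 0.6²·9.9² + 0.8²·2.4² + 2.1²·19² + 0.6²·18.6² + 2·[0.48·9.9·2.4·0.64 + 1.26·9.9·19·0.41 + 0.36·9.9·18.6·0.23 + 1.68·2.4·19·0.41 + 0.48·2.4·18.6·0.34 + 1.26·19·18.6·0.49] = 1755.53 + 753.204 = 2508.73.
With uncorrelated errors the cross-covariances are all true-score covariance, so they carry over unchanged; only the diagonal terms shrink to ρᵢσᵢ².
True-score variance = [0.6²·9.9²·0.86 + 0.8²·2.4²·0.88 + 2.1²·19²·0.55 + 0.6²·18.6²·0.92] + 753.204 = 1023.78 + 753.204 = 1776.98.
Reliability = 1776.98 / 2508.73 = 0.708.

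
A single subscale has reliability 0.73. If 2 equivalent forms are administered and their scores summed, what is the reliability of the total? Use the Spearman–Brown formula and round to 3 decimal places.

0.844

ρ_k = kρ / (1 + (k−1)ρ) = 2·0.73 / (1 + 1·0.73) = 1.460 / 1.730 = 0.844.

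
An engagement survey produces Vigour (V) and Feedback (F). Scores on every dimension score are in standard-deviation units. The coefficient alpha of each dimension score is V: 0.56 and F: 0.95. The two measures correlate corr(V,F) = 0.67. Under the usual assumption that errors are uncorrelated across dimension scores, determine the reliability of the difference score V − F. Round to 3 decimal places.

Var(V−F) = 1 + 1 − 2·0.67 = 2 − 1.34 = 0.66.
Under uncorrelated errors the observed covariances equal the true-score covariances, so only the own-variance terms attenuate.
True-score variance = [0.56 + 0.95] − 1.34 = 1.51 − 1.34 = 0.17.
Reliability = 0.17 / 0.66 = 0.258.

0.258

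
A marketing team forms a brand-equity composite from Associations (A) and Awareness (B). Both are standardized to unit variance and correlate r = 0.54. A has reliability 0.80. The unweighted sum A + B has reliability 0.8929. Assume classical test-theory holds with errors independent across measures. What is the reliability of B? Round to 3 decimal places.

Var(A+B) = 2 + 2·0.54 = 3.080.
True-score variance = ρ_A + ρ_B + 2·0.54, so 0.8929 = (0.80 + ρ_B + 1.08) / 3.080.
ρ_B = 0.8929·3.080 − 0.80 − 1.08 = 0.870.

0.870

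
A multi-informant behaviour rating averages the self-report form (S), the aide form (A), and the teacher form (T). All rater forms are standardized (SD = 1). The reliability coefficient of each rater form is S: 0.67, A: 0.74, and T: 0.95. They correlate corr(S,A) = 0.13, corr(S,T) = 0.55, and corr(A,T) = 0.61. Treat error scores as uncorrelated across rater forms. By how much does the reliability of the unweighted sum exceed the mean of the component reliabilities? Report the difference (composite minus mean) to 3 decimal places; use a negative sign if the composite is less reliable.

0.099

Var(sum) = 3 + 2.58 = 5.58; true-score variance = 2.36 + 2.58 = 4.94; composite reliability = 0.8853.
Mean component reliability = 0.7867.
Difference = 0.8853 − 0.7867 = 0.099.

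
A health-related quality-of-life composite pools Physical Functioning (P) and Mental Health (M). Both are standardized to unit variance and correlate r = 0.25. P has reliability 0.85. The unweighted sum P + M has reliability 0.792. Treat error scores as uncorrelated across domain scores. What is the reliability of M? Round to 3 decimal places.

Var(P+M) = 2 + 2·0.25 = 2.500.
True-score variance = ρ_P + ρ_M + 2·0.25, so 0.792 = (0.85 + ρ_M + 0.50) / 2.500.
ρ_M = 0.792·2.500 − 0.85 − 0.50 = 0.630.

0.630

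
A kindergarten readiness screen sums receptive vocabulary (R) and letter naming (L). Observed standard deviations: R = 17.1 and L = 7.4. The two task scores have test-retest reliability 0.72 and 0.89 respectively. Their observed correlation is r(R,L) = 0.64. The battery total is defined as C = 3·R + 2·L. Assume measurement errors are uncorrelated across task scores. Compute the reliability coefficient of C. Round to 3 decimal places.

0.801

Var(C) = 3²·17.1² + 2²·7.4² + 2·[6·17.1·7.4·0.64] = 2850.73 + 971.827 = 3822.56.
Because errors are independent across components, Cov(Tᵢ,Tⱼ) = Cov(Xᵢ,Xⱼ); the off-diagonal part of the true-score variance is the same as above.
True-score variance = [3²·17.1²·0.72 + 2²·7.4²·0.89] + 971.827 = 2089.76 + 971.827 = 3061.59.
Reliability = 3061.59 / 3822.56 = 0.801.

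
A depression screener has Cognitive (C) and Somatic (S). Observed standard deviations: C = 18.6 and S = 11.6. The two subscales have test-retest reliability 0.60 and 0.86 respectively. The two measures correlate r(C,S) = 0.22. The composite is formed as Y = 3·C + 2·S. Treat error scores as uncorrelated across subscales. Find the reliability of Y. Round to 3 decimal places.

Var(Y) = 3²·18.6² + 2²·11.6² + 2·[6·18.6·11.6·0.22] = 3651.88 + 569.606 = 4221.49.
Under uncorrelated errors the observed covariances equal the true-score covariances, so only the own-variance terms attenuate.
True-score variance = [3²·18.6²·0.60 + 2²·11.6²·0.86] + 569.606 = 2331.07 + 569.606 = 2900.68.
Reliability = 2900.68 / 4221.49 = 0.687.

0.687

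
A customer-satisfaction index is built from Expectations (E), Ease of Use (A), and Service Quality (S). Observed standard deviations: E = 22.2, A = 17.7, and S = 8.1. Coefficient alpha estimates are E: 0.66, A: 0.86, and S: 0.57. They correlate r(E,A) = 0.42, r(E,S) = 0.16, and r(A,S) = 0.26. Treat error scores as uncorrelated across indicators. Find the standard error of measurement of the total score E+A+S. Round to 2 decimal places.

15.48

Var(total) = 871.74 + 462.164 = 1333.9.
True-score variance = 632.101 + 462.164 = 1094.27, so reliability = 0.8203.
Error variance = 1333.9 − 1094.27 = 239.639; SEM = √239.639 = 15.48.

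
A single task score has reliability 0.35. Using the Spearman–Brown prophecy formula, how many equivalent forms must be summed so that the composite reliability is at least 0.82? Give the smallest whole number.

k ≥ ρ*(1−ρ₁)/(ρ₁(1−ρ*)) = 0.82·0.65 / (0.35·0.18) = 8.460.
Smallest integer k = 9.

9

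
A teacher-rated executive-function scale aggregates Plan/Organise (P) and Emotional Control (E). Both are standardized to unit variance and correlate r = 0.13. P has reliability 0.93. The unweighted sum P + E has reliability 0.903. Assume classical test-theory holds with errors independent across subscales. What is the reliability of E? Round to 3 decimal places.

0.851

Var(P+E) = 2 + 2·0.13 = 2.260.
True-score variance = ρ_P + ρ_E + 2·0.13, so 0.903 = (0.93 + ρ_E + 0.26) / 2.260.
ρ_E = 0.903·2.260 − 0.93 − 0.26 = 0.851.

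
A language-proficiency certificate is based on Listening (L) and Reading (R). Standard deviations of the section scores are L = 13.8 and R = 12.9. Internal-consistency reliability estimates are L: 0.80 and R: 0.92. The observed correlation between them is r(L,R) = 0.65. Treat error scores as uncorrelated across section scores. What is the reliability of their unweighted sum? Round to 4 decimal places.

0.9126

Var(L+R) = 13.8² + 12.9² + 2·[13.8·12.9·0.65] = 356.85 + 231.426 = 588.276.
Because errors are independent across components, Cov(Tᵢ,Tⱼ) = Cov(Xᵢ,Xⱼ); the off-diagonal part of the true-score variance is the same as above.
True-score variance = [13.8²·0.80 + 12.9²·0.92] + 231.426 = 305.449 + 231.426 = 536.875.
Reliability = 536.875 / 588.276 = 0.9126.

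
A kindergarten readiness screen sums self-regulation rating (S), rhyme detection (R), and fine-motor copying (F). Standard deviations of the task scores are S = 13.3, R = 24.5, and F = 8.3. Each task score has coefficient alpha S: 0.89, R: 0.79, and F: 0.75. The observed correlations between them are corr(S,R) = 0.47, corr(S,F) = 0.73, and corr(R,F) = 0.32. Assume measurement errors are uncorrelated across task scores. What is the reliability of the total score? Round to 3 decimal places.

Var(S+R+F) = 13.3² + 24.5² + 8.3² + 2·[13.3·24.5·0.47 + 13.3·8.3·0.73 + 24.5·8.3·0.32] = 846.03 + 597.612 = 1443.64.
Under uncorrelated errors the observed covariances equal the true-score covariances, so only the own-variance terms attenuate.
True-score variance = [13.3²·0.89 + 24.5²·0.79 + 8.3²·0.75] + 597.612 = 683.297 + 597.612 = 1280.91.
Reliability = 1280.91 / 1443.64 = 0.887.

0.887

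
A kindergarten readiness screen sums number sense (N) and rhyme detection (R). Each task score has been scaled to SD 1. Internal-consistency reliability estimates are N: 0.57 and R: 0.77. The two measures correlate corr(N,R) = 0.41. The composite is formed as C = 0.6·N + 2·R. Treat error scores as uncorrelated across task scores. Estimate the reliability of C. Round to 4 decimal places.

Var(C) = 0.6² + 2² + 2·[1.2·0.41] = 4.36 + 0.984 = 5.344.
Because errors are independent across components, Cov(Tᵢ,Tⱼ) = Cov(Xᵢ,Xⱼ); the off-diagonal part of the true-score variance is the same as above.
True-score variance = [0.6²·0.57 + 2²·0.77] + 0.984 = 3.2852 + 0.984 = 4.2692.
Reliability = 4.2692 / 5.344 = 0.7989.

0.7989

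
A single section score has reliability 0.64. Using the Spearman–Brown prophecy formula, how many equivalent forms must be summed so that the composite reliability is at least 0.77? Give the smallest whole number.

2

k ≥ ρ*(1−ρ₁)/(ρ₁(1−ρ*)) = 0.77·0.36 / (0.64·0.23) = 1.883.
Smallest integer k = 2.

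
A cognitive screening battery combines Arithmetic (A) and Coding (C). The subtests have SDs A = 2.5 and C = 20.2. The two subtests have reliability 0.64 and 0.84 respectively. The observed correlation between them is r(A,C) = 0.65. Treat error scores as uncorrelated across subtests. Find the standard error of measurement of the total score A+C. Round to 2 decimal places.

Var(total) = 414.29 + 65.65 = 479.94.
True-score variance = 346.754 + 65.65 = 412.404, so reliability = 0.8593.
Error variance = 479.94 − 412.404 = 67.5364; SEM = √67.5364 = 8.22.

8.22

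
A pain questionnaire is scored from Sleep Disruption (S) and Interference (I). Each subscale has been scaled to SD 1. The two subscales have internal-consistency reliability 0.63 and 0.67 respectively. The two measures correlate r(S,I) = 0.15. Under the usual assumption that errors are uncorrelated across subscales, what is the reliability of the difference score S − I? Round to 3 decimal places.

Var(S−I) = 1 + 1 − 2·0.15 = 2 − 0.3 = 1.7.
Because errors are independent across components, Cov(Tᵢ,Tⱼ) = Cov(Xᵢ,Xⱼ); the off-diagonal part of the true-score variance is the same as above.
True-score variance = [0.63 + 0.67] − 0.3 = 1.3 − 0.3 = 1.
Reliability = 1 / 1.7 = 0.588.

0.588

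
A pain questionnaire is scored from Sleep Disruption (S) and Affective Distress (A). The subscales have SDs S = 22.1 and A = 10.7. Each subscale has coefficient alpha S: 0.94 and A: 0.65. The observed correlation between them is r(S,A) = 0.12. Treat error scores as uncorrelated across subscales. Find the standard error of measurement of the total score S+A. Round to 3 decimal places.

Var(total) = 602.9 + 56.7528 = 659.653.
True-score variance = 533.524 + 56.7528 = 590.277, so reliability = 0.8948.
Error variance = 659.653 − 590.277 = 69.3761; SEM = √69.3761 = 8.329.

8.329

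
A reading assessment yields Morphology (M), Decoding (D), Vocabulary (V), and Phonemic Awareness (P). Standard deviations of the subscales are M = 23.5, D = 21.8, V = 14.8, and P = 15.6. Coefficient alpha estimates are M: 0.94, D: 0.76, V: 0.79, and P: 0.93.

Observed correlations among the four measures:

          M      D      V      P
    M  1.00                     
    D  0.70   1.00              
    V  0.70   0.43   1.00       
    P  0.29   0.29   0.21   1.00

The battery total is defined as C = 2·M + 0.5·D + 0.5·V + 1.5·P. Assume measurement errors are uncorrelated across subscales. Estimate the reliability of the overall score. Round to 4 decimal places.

Var(C) = 2²·23.5² + 0.5²·21.8² + 0.5²·14.8² + 1.5²·15.6² + 2·[23.5·21.8·0.70 + 23.5·14.8·0.70 + 3·23.5·15.6·0.29 + 0.25·21.8·14.8·0.43 + 0.75·21.8·15.6·0.29 + 0.75·14.8·15.6·0.21] = 2930.13 + 2132.05 = 5062.18.
Under uncorrelated errors the observed covariances equal the true-score covariances, so only the own-variance terms attenuate.
True-score variance = [2²·23.5²·0.94 + 0.5²·21.8²·0.76 + 0.5²·14.8²·0.79 + 1.5²·15.6²·0.93] + 2132.05 = 2719.25 + 2132.05 = 4851.3.
Reliability = 4851.3 / 5062.18 = 0.9583.

0.9583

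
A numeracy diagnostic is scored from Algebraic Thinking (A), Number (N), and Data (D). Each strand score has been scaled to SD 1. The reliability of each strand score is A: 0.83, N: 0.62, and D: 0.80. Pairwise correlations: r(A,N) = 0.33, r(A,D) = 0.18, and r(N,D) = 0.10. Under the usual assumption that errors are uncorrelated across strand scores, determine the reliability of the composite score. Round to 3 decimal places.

Var(A+N+D) = 3 + 2·[0.33 + 0.18 + 0.10] = 3 + 1.22 = 4.22.
Because errors are independent across components, Cov(Tᵢ,Tⱼ) = Cov(Xᵢ,Xⱼ); the off-diagonal part of the true-score variance is the same as above.
True-score variance = [0.83 + 0.62 + 0.80] + 1.22 = 2.25 + 1.22 = 3.47.
Reliability = 3.47 / 4.22 = 0.822.

0.822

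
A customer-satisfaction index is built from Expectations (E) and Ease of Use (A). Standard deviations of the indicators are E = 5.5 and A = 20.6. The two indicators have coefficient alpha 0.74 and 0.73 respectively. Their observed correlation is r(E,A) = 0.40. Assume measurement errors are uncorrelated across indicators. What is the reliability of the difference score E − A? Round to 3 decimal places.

0.664

Var(E−A) = 5.5² + 20.6² − 2·5.5·20.6·0.40 = 454.61 − 90.64 = 363.97.
Under uncorrelated errors the observed covariances equal the true-score covariances, so only the own-variance terms attenuate.
True-score variance = [5.5²·0.74 + 20.6²·0.73] − 90.64 = 332.168 − 90.64 = 241.528.
Reliability = 241.528 / 363.97 = 0.664.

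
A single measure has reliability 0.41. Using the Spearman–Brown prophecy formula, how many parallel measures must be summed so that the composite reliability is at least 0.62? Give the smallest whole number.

3

k ≥ ρ*(1−ρ₁)/(ρ₁(1−ρ*)) = 0.62·0.59 / (0.41·0.38) = 2.348.
Smallest integer k = 3.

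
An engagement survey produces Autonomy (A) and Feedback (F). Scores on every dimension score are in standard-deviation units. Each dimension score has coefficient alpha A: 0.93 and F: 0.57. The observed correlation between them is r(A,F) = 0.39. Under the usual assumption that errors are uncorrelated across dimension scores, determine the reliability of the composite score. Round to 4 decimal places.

0.8201

Var(A+F) = 2 + 2·[0.39] = 2 + 0.78 = 2.78.
With uncorrelated errors the cross-covariances are all true-score covariance, so they carry over unchanged; only the diagonal terms shrink to ρᵢσᵢ².
True-score variance = [0.93 + 0.57] + 0.78 = 1.5 + 0.78 = 2.28.
Reliability = 2.28 / 2.78 = 0.8201.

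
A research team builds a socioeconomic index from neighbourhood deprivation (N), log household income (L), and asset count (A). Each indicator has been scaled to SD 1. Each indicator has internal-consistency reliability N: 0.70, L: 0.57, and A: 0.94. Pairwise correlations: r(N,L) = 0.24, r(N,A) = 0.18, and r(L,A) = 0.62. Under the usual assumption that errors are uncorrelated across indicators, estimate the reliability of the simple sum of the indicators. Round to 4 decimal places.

0.8445

Var(N+L+A) = 3 + 2·[0.24 + 0.18 + 0.62] = 3 + 2.08 = 5.08.
Under uncorrelated errors the observed covariances equal the true-score covariances, so only the own-variance terms attenuate.
True-score variance = [0.70 + 0.57 + 0.94] + 2.08 = 2.21 + 2.08 = 4.29.
Reliability = 4.29 / 5.08 = 0.8445.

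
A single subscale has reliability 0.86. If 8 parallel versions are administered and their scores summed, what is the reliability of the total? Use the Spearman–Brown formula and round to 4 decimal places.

0.9801

ρ_k = kρ / (1 + (k−1)ρ) = 8·0.86 / (1 + 7·0.86) = 6.880 / 7.020 = 0.9801.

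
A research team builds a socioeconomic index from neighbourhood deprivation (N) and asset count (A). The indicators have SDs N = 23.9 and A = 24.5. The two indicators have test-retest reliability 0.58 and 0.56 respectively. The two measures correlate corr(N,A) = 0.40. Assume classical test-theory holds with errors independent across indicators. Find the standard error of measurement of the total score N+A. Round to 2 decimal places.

22.45

Var(total) = 1171.46 + 468.44 = 1639.9.
True-score variance = 667.442 + 468.44 = 1135.88, so reliability = 0.6927.
Error variance = 1639.9 − 1135.88 = 504.018; SEM = √504.018 = 22.45.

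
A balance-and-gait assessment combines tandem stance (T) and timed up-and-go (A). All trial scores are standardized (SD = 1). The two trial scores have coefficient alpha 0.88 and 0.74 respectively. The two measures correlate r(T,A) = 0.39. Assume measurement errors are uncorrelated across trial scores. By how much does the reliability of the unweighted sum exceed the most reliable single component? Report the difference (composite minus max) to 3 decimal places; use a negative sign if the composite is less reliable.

Var(sum) = 2 + 0.78 = 2.78; true-score variance = 1.62 + 0.78 = 2.4; composite reliability = 0.8633.
Max component reliability = 0.8800.
Difference = 0.8633 − 0.8800 = -0.017.

-0.017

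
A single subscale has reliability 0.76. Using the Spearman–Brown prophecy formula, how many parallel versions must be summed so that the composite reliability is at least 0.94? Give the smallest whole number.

k ≥ ρ*(1−ρ₁)/(ρ₁(1−ρ*)) = 0.94·0.24 / (0.76·0.06) = 4.947.
Smallest integer k = 5.

5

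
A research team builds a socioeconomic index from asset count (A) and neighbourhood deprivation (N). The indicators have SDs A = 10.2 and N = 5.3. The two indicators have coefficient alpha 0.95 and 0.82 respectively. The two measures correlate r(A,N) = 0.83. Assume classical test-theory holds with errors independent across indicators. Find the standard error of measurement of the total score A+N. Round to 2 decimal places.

3.20

Var(total) = 132.13 + 89.7396 = 221.87.
True-score variance = 121.872 + 89.7396 = 211.611, so reliability = 0.9538.
Error variance = 221.87 − 211.611 = 10.2582; SEM = √10.2582 = 3.20.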